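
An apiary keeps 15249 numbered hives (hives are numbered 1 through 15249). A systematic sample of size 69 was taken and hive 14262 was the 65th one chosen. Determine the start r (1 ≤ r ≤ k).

118

k = 15249/69 = 221
r = 14262 − (65−1)×221 = 14262 − 14144 = 118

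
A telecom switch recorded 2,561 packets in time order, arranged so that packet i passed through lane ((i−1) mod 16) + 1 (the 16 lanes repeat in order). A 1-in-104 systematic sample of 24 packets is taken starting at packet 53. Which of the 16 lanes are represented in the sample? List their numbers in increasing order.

Consecutive selections differ by k = 104, so their lane numbers differ by 104 mod 16 = 8.
gcd(104, 16) = 8, so the sample visits 16/8 = 2 distinct residues mod 16.
Start 53 is lane 5; the lanes hit are 5, 13.

5, 13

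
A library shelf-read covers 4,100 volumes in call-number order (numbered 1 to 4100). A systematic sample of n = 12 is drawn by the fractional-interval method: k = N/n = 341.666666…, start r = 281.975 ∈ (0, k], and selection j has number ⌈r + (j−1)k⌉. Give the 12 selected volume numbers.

282, 624, 966, 1307, 1649, 1991, 2332, 2674, 3016, 3357, 3699, 4041

j=1: r + 0k = 281.975 → ⌈·⌉ = 282
j=2: r + 1k = 623.641666… → ⌈·⌉ = 624
j=3: r + 2k = 965.308333… → ⌈·⌉ = 966
j=4: r + 3k = 1306.975 → ⌈·⌉ = 1307
j=5: r + 4k = 1648.641666… → ⌈·⌉ = 1649
j=6: r + 5k = 1990.308333… → ⌈·⌉ = 1991
j=7: r + 6k = 2331.975 → ⌈·⌉ = 2332
j=8: r + 7k = 2673.641666… → ⌈·⌉ = 2674
j=9: r + 8k = 3015.308333… → ⌈·⌉ = 3016
j=10: r + 9k = 3356.975 → ⌈·⌉ = 3357
j=11: r + 10k = 3698.641666… → ⌈·⌉ = 3699
j=12: r + 11k = 4040.308333… → ⌈·⌉ = 4041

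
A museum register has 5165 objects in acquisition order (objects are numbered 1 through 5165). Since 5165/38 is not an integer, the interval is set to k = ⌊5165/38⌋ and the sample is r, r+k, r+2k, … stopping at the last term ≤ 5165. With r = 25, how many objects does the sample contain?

k = ⌊5165/38⌋ = 135
Achieved size = ⌊(5165 − 25)/135⌋ + 1 = ⌊5140/135⌋ + 1 = 38 + 1 = 39
(last selection: 25 + 38×135 = 5155 ≤ 5165; next would be 5290 > 5165)

39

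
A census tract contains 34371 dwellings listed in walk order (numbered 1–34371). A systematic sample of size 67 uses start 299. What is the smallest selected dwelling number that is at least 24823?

24923

k = 34371/67 = 513
Steps past start: ⌈(24823 − 299)/513⌉ = ⌈24524/513⌉ = 48
Selected dwelling: 299 + 48×513 = 24923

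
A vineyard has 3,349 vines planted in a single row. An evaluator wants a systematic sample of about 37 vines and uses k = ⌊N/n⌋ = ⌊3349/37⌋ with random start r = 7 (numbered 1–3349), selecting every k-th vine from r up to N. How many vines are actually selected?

k = ⌊3349/37⌋ = 90
Achieved size = ⌊(3349 − 7)/90⌋ + 1 = ⌊3342/90⌋ + 1 = 37 + 1 = 38
(last selection: 7 + 37×90 = 3337 ≤ 3349; next would be 3427 > 3349)

38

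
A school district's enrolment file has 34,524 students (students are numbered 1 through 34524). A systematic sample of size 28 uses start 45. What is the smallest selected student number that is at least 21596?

22239

k = 34524/28 = 1233
Steps past start: ⌈(21596 − 45)/1233⌉ = ⌈21551/1233⌉ = 18
Selected student: 45 + 18×1233 = 22239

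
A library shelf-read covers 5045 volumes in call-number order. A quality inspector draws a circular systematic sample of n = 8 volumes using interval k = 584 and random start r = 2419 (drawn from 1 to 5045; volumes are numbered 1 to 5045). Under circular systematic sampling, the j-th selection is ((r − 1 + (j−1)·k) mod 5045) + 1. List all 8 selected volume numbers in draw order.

Selection 1: 2419
Selection 2: 2419 + 584 = 3003
Selection 3: 3003 + 584 = 3587
Selection 4: 3587 + 584 = 4171
Selection 5: 4171 + 584 = 4755
Selection 6: 4755 + 584 = 5339 → 5339 − 5045 = 294
Selection 7: 294 + 584 = 878
Selection 8: 878 + 584 = 1462

2419, 3003, 3587, 4171, 4755, 294, 878, 1462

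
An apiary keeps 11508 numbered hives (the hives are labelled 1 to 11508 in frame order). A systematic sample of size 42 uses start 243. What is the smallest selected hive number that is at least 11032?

11203

k = 11508/42 = 274
Steps past start: ⌈(11032 − 243)/274⌉ = ⌈10789/274⌉ = 40
Selected hive: 243 + 40×274 = 11203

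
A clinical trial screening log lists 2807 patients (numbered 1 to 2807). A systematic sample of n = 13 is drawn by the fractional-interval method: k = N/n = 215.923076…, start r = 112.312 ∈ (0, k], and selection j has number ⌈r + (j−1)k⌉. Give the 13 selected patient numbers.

113, 329, 545, 761, 977, 1192, 1408, 1624, 1840, 2056, 2272, 2488, 2704

j=1: r + 0k = 112.312 → ⌈·⌉ = 113
j=2: r + 1k = 328.235076… → ⌈·⌉ = 329
j=3: r + 2k = 544.158153… → ⌈·⌉ = 545
j=4: r + 3k = 760.081230… → ⌈·⌉ = 761
j=5: r + 4k = 976.004307… → ⌈·⌉ = 977
j=6: r + 5k = 1191.927384… → ⌈·⌉ = 1192
j=7: r + 6k = 1407.850461… → ⌈·⌉ = 1408
j=8: r + 7k = 1623.773538… → ⌈·⌉ = 1624
j=9: r + 8k = 1839.696615… → ⌈·⌉ = 1840
j=10: r + 9k = 2055.619692… → ⌈·⌉ = 2056
j=11: r + 10k = 2271.542769… → ⌈·⌉ = 2272
j=12: r + 11k = 2487.465846… → ⌈·⌉ = 2488
j=13: r + 12k = 2703.388923… → ⌈·⌉ = 2704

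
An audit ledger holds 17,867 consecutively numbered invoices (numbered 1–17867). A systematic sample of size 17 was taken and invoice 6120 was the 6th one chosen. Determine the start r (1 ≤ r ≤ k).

k = 17867/17 = 1051
r = 6120 − (6−1)×1051 = 6120 − 5255 = 865

865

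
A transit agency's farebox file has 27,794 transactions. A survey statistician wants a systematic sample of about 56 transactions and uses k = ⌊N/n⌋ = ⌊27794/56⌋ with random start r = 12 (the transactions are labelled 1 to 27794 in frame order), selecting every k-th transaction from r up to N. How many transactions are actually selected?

k = ⌊27794/56⌋ = 496
Achieved size = ⌊(27794 − 12)/496⌋ + 1 = ⌊27782/496⌋ + 1 = 56 + 1 = 57
(last selection: 12 + 56×496 = 27788 ≤ 27794; next would be 28284 > 27794)

57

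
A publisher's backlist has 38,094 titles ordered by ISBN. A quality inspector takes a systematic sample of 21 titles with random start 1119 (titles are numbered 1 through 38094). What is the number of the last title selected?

k = 38094/21 = 1814
21st selection = r + (21−1)·k = 1119 + 20×1814 = 1119 + 36280 = 37399

37399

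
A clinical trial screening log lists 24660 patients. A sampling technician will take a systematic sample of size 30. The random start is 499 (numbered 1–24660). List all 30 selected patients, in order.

499, 1321, 2143, 2965, 3787, 4609, 5431, 6253, 7075, 7897, 8719, 9541, 10363, 11185, 12007, 12829, 13651, 14473, 15295, 16117, 16939, 17761, 18583, 19405, 20227, 21049, 21871, 22693, 23515, 24337

k = N/n = 24660/30 = 822
patient 1: 499
patient 2: 499 + 822 = 1321
patient 3: 1321 + 822 = 2143
patient 4: 2143 + 822 = 2965
patient 5: 2965 + 822 = 3787
patient 6: 3787 + 822 = 4609
patient 7: 4609 + 822 = 5431
patient 8: 5431 + 822 = 6253
patient 9: 6253 + 822 = 7075
patient 10: 7075 + 822 = 7897
patient 11: 7897 + 822 = 8719
patient 12: 8719 + 822 = 9541
patient 13: 9541 + 822 = 10363
patient 14: 10363 + 822 = 11185
patient 15: 11185 + 822 = 12007
patient 16: 12007 + 822 = 12829
patient 17: 12829 + 822 = 13651
patient 18: 13651 + 822 = 14473
patient 19: 14473 + 822 = 15295
patient 20: 15295 + 822 = 16117
patient 21: 16117 + 822 = 16939
patient 22: 16939 + 822 = 17761
patient 23: 17761 + 822 = 18583
patient 24: 18583 + 822 = 19405
patient 25: 19405 + 822 = 20227
patient 26: 20227 + 822 = 21049
patient 27: 21049 + 822 = 21871
patient 28: 21871 + 822 = 22693
patient 29: 22693 + 822 = 23515
patient 30: 23515 + 822 = 24337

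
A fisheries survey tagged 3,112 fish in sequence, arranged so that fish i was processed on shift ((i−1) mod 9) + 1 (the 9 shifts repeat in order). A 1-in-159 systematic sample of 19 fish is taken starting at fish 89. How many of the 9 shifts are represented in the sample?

Consecutive selections differ by k = 159, so their shift numbers differ by 159 mod 9 = 6.
gcd(159, 9) = 3, so the sample visits 9/3 = 3 distinct residues mod 9.
Start 89 is shift 8; the shifts hit are 2, 5, 8.

3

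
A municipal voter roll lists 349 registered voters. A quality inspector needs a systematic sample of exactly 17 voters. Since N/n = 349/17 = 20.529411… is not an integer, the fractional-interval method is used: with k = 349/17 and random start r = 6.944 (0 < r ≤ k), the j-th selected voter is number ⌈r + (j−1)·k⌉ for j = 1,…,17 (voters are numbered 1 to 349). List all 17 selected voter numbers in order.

7, 28, 49, 69, 90, 110, 131, 151, 172, 192, 213, 233, 254, 274, 295, 315, 336

j=1: r + 0k = 6.944 → ⌈·⌉ = 7
j=2: r + 1k = 27.473411… → ⌈·⌉ = 28
j=3: r + 2k = 48.002823… → ⌈·⌉ = 49
j=4: r + 3k = 68.532235… → ⌈·⌉ = 69
j=5: r + 4k = 89.061647… → ⌈·⌉ = 90
j=6: r + 5k = 109.591058… → ⌈·⌉ = 110
j=7: r + 6k = 130.120470… → ⌈·⌉ = 131
j=8: r + 7k = 150.649882… → ⌈·⌉ = 151
j=9: r + 8k = 171.179294… → ⌈·⌉ = 172
j=10: r + 9k = 191.708705… → ⌈·⌉ = 192
j=11: r + 10k = 212.238117… → ⌈·⌉ = 213
j=12: r + 11k = 232.767529… → ⌈·⌉ = 233
j=13: r + 12k = 253.296941… → ⌈·⌉ = 254
j=14: r + 13k = 273.826352… → ⌈·⌉ = 274
j=15: r + 14k = 294.355764… → ⌈·⌉ = 295
j=16: r + 15k = 314.885176… → ⌈·⌉ = 315
j=17: r + 16k = 335.414588… → ⌈·⌉ = 336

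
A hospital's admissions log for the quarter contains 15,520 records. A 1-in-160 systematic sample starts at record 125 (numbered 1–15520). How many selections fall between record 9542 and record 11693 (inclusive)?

k = 160
First selection ≥ 9542: 125 + ⌈(9542−125)/160⌉·160 = 125 + 59×160 = 9565
Last selection ≤ 11693: 125 + ⌊(11693−125)/160⌋·160 = 125 + 72×160 = 11645
Count = 72 − 59 + 1 = 14

14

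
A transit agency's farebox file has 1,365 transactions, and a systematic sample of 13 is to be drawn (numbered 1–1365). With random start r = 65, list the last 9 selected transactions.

k = N/n = 1365/13 = 105
5th selection = 65 + 4×105 = 485
6th: 485 + 105 = 590
7th: 590 + 105 = 695
8th: 695 + 105 = 800
9th: 800 + 105 = 905
10th: 905 + 105 = 1010
11th: 1010 + 105 = 1115
12th: 1115 + 105 = 1220
13th: 1220 + 105 = 1325

485, 590, 695, 800, 905, 1010, 1115, 1220, 1325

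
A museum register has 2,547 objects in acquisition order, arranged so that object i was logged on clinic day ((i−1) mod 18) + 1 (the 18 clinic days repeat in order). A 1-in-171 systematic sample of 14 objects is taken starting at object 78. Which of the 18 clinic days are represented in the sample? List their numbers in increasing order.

Consecutive selections differ by k = 171, so their clinic day numbers differ by 171 mod 18 = 9.
gcd(171, 18) = 9, so the sample visits 18/9 = 2 distinct residues mod 18.
Start 78 is clinic day 6; the clinic days hit are 6, 15.

6, 15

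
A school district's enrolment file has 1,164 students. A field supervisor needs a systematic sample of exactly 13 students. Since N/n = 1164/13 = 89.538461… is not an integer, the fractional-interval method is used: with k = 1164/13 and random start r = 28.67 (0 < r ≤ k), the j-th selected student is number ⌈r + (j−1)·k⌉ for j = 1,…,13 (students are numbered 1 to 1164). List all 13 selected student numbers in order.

j=1: r + 0k = 28.67 → ⌈·⌉ = 29
j=2: r + 1k = 118.208461… → ⌈·⌉ = 119
j=3: r + 2k = 207.746923… → ⌈·⌉ = 208
j=4: r + 3k = 297.285384… → ⌈·⌉ = 298
j=5: r + 4k = 386.823846… → ⌈·⌉ = 387
j=6: r + 5k = 476.362307… → ⌈·⌉ = 477
j=7: r + 6k = 565.900769… → ⌈·⌉ = 566
j=8: r + 7k = 655.439230… → ⌈·⌉ = 656
j=9: r + 8k = 744.977692… → ⌈·⌉ = 745
j=10: r + 9k = 834.516153… → ⌈·⌉ = 835
j=11: r + 10k = 924.054615… → ⌈·⌉ = 925
j=12: r + 11k = 1013.593076… → ⌈·⌉ = 1014
j=13: r + 12k = 1103.131538… → ⌈·⌉ = 1104

29, 119, 208, 298, 387, 477, 566, 656, 745, 835, 925, 1014, 1104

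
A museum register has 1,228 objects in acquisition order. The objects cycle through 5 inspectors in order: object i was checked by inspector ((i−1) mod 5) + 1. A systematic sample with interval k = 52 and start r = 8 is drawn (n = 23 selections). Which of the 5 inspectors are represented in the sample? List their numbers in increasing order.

1, 2, 3, 4, 5

Consecutive selections differ by k = 52, so their inspector numbers differ by 52 mod 5 = 2.
gcd(52, 5) = 1, so the sample visits 5/1 = 5 distinct residues mod 5.
Start 8 is inspector 3; the inspectors hit are 1, 2, 3, 4, 5.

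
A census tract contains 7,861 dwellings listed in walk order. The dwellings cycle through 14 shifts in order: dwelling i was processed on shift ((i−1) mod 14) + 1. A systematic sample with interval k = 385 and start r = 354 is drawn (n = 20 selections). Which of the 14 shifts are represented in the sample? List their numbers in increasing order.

Consecutive selections differ by k = 385, so their shift numbers differ by 385 mod 14 = 7.
gcd(385, 14) = 7, so the sample visits 14/7 = 2 distinct residues mod 14.
Start 354 is shift 4; the shifts hit are 4, 11.

4, 11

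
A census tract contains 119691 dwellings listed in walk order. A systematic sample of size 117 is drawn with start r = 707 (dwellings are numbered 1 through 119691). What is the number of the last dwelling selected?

k = 119691/117 = 1023
117th selection = r + (117−1)·k = 707 + 116×1023 = 707 + 118668 = 119375

119375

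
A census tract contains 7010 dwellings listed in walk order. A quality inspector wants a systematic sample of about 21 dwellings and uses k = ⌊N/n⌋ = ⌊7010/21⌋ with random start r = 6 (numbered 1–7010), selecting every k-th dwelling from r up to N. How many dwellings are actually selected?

22

k = ⌊7010/21⌋ = 333
Achieved size = ⌊(7010 − 6)/333⌋ + 1 = ⌊7004/333⌋ + 1 = 21 + 1 = 22
(last selection: 6 + 21×333 = 6999 ≤ 7010; next would be 7332 > 7010)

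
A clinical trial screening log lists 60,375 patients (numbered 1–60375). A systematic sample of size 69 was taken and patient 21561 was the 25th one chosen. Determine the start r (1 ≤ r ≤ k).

561

k = 60375/69 = 875
r = 21561 − (25−1)×875 = 21561 − 21000 = 561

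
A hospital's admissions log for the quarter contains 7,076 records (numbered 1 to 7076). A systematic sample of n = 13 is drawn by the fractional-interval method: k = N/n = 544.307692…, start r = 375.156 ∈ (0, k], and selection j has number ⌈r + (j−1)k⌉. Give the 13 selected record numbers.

376, 920, 1464, 2009, 2553, 3097, 3642, 4186, 4730, 5274, 5819, 6363, 6907

j=1: r + 0k = 375.156 → ⌈·⌉ = 376
j=2: r + 1k = 919.463692… → ⌈·⌉ = 920
j=3: r + 2k = 1463.771384… → ⌈·⌉ = 1464
j=4: r + 3k = 2008.079076… → ⌈·⌉ = 2009
j=5: r + 4k = 2552.386769… → ⌈·⌉ = 2553
j=6: r + 5k = 3096.694461… → ⌈·⌉ = 3097
j=7: r + 6k = 3641.002153… → ⌈·⌉ = 3642
j=8: r + 7k = 4185.309846… → ⌈·⌉ = 4186
j=9: r + 8k = 4729.617538… → ⌈·⌉ = 4730
j=10: r + 9k = 5273.925230… → ⌈·⌉ = 5274
j=11: r + 10k = 5818.232923… → ⌈·⌉ = 5819
j=12: r + 11k = 6362.540615… → ⌈·⌉ = 6363
j=13: r + 12k = 6906.848307… → ⌈·⌉ = 6907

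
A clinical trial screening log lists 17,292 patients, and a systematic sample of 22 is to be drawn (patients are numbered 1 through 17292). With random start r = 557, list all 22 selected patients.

k = N/n = 17292/22 = 786
patient 1: 557
patient 2: 557 + 786 = 1343
patient 3: 1343 + 786 = 2129
patient 4: 2129 + 786 = 2915
patient 5: 2915 + 786 = 3701
patient 6: 3701 + 786 = 4487
patient 7: 4487 + 786 = 5273
patient 8: 5273 + 786 = 6059
patient 9: 6059 + 786 = 6845
patient 10: 6845 + 786 = 7631
patient 11: 7631 + 786 = 8417
patient 12: 8417 + 786 = 9203
patient 13: 9203 + 786 = 9989
patient 14: 9989 + 786 = 10775
patient 15: 10775 + 786 = 11561
patient 16: 11561 + 786 = 12347
patient 17: 12347 + 786 = 13133
patient 18: 13133 + 786 = 13919
patient 19: 13919 + 786 = 14705
patient 20: 14705 + 786 = 15491
patient 21: 15491 + 786 = 16277
patient 22: 16277 + 786 = 17063

557, 1343, 2129, 2915, 3701, 4487, 5273, 6059, 6845, 7631, 8417, 9203, 9989, 10775, 11561, 12347, 13133, 13919, 14705, 15491, 16277, 17063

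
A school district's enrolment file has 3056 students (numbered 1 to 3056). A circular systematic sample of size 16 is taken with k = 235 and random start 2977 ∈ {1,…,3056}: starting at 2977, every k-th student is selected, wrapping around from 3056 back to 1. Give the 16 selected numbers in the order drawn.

Selection 1: 2977
Selection 2: 2977 + 235 = 3212 → 3212 − 3056 = 156
Selection 3: 156 + 235 = 391
Selection 4: 391 + 235 = 626
Selection 5: 626 + 235 = 861
Selection 6: 861 + 235 = 1096
Selection 7: 1096 + 235 = 1331
Selection 8: 1331 + 235 = 1566
Selection 9: 1566 + 235 = 1801
Selection 10: 1801 + 235 = 2036
Selection 11: 2036 + 235 = 2271
Selection 12: 2271 + 235 = 2506
Selection 13: 2506 + 235 = 2741
Selection 14: 2741 + 235 = 2976
Selection 15: 2976 + 235 = 3211 → 3211 − 3056 = 155
Selection 16: 155 + 235 = 390

2977, 156, 391, 626, 861, 1096, 1331, 1566, 1801, 2036, 2271, 2506, 2741, 2976, 155, 390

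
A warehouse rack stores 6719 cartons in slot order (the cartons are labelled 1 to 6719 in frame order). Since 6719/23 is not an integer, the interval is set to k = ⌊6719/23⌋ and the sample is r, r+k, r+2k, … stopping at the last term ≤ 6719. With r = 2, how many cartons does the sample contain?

24

k = ⌊6719/23⌋ = 292
Achieved size = ⌊(6719 − 2)/292⌋ + 1 = ⌊6717/292⌋ + 1 = 23 + 1 = 24
(last selection: 2 + 23×292 = 6718 ≤ 6719; next would be 7010 > 6719)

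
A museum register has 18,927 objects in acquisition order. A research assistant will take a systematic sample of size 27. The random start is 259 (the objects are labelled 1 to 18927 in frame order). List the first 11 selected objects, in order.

k = N/n = 18927/27 = 701
object 1: 259
object 2: 259 + 701 = 960
object 3: 960 + 701 = 1661
object 4: 1661 + 701 = 2362
object 5: 2362 + 701 = 3063
object 6: 3063 + 701 = 3764
object 7: 3764 + 701 = 4465
object 8: 4465 + 701 = 5166
object 9: 5166 + 701 = 5867
object 10: 5867 + 701 = 6568
object 11: 6568 + 701 = 7269

259, 960, 1661, 2362, 3063, 3764, 4465, 5166, 5867, 6568, 7269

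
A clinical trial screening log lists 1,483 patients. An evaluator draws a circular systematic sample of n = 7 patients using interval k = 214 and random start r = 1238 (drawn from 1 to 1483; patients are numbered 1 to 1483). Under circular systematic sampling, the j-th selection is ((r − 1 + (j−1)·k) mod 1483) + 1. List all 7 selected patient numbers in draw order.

Selection 1: 1238
Selection 2: 1238 + 214 = 1452
Selection 3: 1452 + 214 = 1666 → 1666 − 1483 = 183
Selection 4: 183 + 214 = 397
Selection 5: 397 + 214 = 611
Selection 6: 611 + 214 = 825
Selection 7: 825 + 214 = 1039

1238, 1452, 183, 397, 611, 825, 1039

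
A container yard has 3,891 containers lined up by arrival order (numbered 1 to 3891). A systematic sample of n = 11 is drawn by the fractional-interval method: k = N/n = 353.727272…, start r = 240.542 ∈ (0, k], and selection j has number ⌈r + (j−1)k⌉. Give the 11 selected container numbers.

j=1: r + 0k = 240.542 → ⌈·⌉ = 241
j=2: r + 1k = 594.269272… → ⌈·⌉ = 595
j=3: r + 2k = 947.996545… → ⌈·⌉ = 948
j=4: r + 3k = 1301.723818… → ⌈·⌉ = 1302
j=5: r + 4k = 1655.451090… → ⌈·⌉ = 1656
j=6: r + 5k = 2009.178363… → ⌈·⌉ = 2010
j=7: r + 6k = 2362.905636… → ⌈·⌉ = 2363
j=8: r + 7k = 2716.632909… → ⌈·⌉ = 2717
j=9: r + 8k = 3070.360181… → ⌈·⌉ = 3071
j=10: r + 9k = 3424.087454… → ⌈·⌉ = 3425
j=11: r + 10k = 3777.814727… → ⌈·⌉ = 3778

241, 595, 948, 1302, 1656, 2010, 2363, 2717, 3071, 3425, 3778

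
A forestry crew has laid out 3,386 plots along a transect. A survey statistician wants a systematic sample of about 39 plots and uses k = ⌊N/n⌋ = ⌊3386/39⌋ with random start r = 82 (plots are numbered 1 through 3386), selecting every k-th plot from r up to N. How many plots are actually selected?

39

k = ⌊3386/39⌋ = 86
Achieved size = ⌊(3386 − 82)/86⌋ + 1 = ⌊3304/86⌋ + 1 = 38 + 1 = 39
(last selection: 82 + 38×86 = 3350 ≤ 3386; next would be 3436 > 3386)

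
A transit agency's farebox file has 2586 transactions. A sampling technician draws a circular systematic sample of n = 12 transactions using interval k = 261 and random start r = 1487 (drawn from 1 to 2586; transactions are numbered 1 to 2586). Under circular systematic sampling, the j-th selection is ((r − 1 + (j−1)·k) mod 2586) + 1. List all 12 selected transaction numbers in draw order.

Selection 1: 1487
Selection 2: 1487 + 261 = 1748
Selection 3: 1748 + 261 = 2009
Selection 4: 2009 + 261 = 2270
Selection 5: 2270 + 261 = 2531
Selection 6: 2531 + 261 = 2792 → 2792 − 2586 = 206
Selection 7: 206 + 261 = 467
Selection 8: 467 + 261 = 728
Selection 9: 728 + 261 = 989
Selection 10: 989 + 261 = 1250
Selection 11: 1250 + 261 = 1511
Selection 12: 1511 + 261 = 1772

1487, 1748, 2009, 2270, 2531, 206, 467, 728, 989, 1250, 1511, 1772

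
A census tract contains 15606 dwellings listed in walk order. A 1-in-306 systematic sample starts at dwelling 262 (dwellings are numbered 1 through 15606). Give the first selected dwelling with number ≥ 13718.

k = 306
Steps past start: ⌈(13718 − 262)/306⌉ = ⌈13456/306⌉ = 44
Selected dwelling: 262 + 44×306 = 13726

13726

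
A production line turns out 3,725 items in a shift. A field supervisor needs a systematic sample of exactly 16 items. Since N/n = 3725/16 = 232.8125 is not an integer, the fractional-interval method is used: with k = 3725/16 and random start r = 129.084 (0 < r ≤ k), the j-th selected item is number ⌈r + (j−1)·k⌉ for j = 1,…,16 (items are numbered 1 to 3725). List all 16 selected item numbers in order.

130, 362, 595, 828, 1061, 1294, 1526, 1759, 1992, 2225, 2458, 2691, 2923, 3156, 3389, 3622

j=1: r + 0k = 129.084 → ⌈·⌉ = 130
j=2: r + 1k = 361.8965 → ⌈·⌉ = 362
j=3: r + 2k = 594.709 → ⌈·⌉ = 595
j=4: r + 3k = 827.5215 → ⌈·⌉ = 828
j=5: r + 4k = 1060.334 → ⌈·⌉ = 1061
j=6: r + 5k = 1293.1465 → ⌈·⌉ = 1294
j=7: r + 6k = 1525.959 → ⌈·⌉ = 1526
j=8: r + 7k = 1758.7715 → ⌈·⌉ = 1759
j=9: r + 8k = 1991.584 → ⌈·⌉ = 1992
j=10: r + 9k = 2224.3965 → ⌈·⌉ = 2225
j=11: r + 10k = 2457.209 → ⌈·⌉ = 2458
j=12: r + 11k = 2690.0215 → ⌈·⌉ = 2691
j=13: r + 12k = 2922.834 → ⌈·⌉ = 2923
j=14: r + 13k = 3155.6465 → ⌈·⌉ = 3156
j=15: r + 14k = 3388.459 → ⌈·⌉ = 3389
j=16: r + 15k = 3621.2715 → ⌈·⌉ = 3622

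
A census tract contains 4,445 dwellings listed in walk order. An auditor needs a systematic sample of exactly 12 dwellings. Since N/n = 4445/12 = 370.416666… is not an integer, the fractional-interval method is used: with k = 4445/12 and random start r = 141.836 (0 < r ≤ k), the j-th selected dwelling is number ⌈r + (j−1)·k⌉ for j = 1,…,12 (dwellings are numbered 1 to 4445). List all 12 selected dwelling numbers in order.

j=1: r + 0k = 141.836 → ⌈·⌉ = 142
j=2: r + 1k = 512.252666… → ⌈·⌉ = 513
j=3: r + 2k = 882.669333… → ⌈·⌉ = 883
j=4: r + 3k = 1253.086 → ⌈·⌉ = 1254
j=5: r + 4k = 1623.502666… → ⌈·⌉ = 1624
j=6: r + 5k = 1993.919333… → ⌈·⌉ = 1994
j=7: r + 6k = 2364.336 → ⌈·⌉ = 2365
j=8: r + 7k = 2734.752666… → ⌈·⌉ = 2735
j=9: r + 8k = 3105.169333… → ⌈·⌉ = 3106
j=10: r + 9k = 3475.586 → ⌈·⌉ = 3476
j=11: r + 10k = 3846.002666… → ⌈·⌉ = 3847
j=12: r + 11k = 4216.419333… → ⌈·⌉ = 4217

142, 513, 883, 1254, 1624, 1994, 2365, 2735, 3106, 3476, 3847, 4217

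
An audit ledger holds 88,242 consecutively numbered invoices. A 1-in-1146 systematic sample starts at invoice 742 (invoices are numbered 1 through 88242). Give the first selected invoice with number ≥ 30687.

31684

k = 1146
Steps past start: ⌈(30687 − 742)/1146⌉ = ⌈29945/1146⌉ = 27
Selected invoice: 742 + 27×1146 = 31684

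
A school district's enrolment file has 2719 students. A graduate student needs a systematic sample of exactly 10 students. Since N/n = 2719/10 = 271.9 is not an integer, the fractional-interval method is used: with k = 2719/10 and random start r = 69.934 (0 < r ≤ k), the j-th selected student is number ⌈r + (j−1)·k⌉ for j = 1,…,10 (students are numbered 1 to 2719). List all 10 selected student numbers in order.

70, 342, 614, 886, 1158, 1430, 1702, 1974, 2246, 2518

j=1: r + 0k = 69.934 → ⌈·⌉ = 70
j=2: r + 1k = 341.834 → ⌈·⌉ = 342
j=3: r + 2k = 613.734 → ⌈·⌉ = 614
j=4: r + 3k = 885.634 → ⌈·⌉ = 886
j=5: r + 4k = 1157.534 → ⌈·⌉ = 1158
j=6: r + 5k = 1429.434 → ⌈·⌉ = 1430
j=7: r + 6k = 1701.334 → ⌈·⌉ = 1702
j=8: r + 7k = 1973.234 → ⌈·⌉ = 1974
j=9: r + 8k = 2245.134 → ⌈·⌉ = 2246
j=10: r + 9k = 2517.034 → ⌈·⌉ = 2518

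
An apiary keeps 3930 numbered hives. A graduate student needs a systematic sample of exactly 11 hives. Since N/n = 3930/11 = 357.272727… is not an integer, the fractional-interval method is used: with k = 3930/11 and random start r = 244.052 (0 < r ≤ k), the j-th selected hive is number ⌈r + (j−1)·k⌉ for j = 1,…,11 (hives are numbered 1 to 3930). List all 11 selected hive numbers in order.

245, 602, 959, 1316, 1674, 2031, 2388, 2745, 3103, 3460, 3817

j=1: r + 0k = 244.052 → ⌈·⌉ = 245
j=2: r + 1k = 601.324727… → ⌈·⌉ = 602
j=3: r + 2k = 958.597454… → ⌈·⌉ = 959
j=4: r + 3k = 1315.870181… → ⌈·⌉ = 1316
j=5: r + 4k = 1673.142909… → ⌈·⌉ = 1674
j=6: r + 5k = 2030.415636… → ⌈·⌉ = 2031
j=7: r + 6k = 2387.688363… → ⌈·⌉ = 2388
j=8: r + 7k = 2744.961090… → ⌈·⌉ = 2745
j=9: r + 8k = 3102.233818… → ⌈·⌉ = 3103
j=10: r + 9k = 3459.506545… → ⌈·⌉ = 3460
j=11: r + 10k = 3816.779272… → ⌈·⌉ = 3817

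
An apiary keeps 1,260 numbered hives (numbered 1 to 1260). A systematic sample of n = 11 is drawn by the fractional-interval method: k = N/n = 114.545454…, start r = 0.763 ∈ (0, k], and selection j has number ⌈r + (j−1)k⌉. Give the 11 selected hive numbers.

j=1: r + 0k = 0.763 → ⌈·⌉ = 1
j=2: r + 1k = 115.308454… → ⌈·⌉ = 116
j=3: r + 2k = 229.853909… → ⌈·⌉ = 230
j=4: r + 3k = 344.399363… → ⌈·⌉ = 345
j=5: r + 4k = 458.944818… → ⌈·⌉ = 459
j=6: r + 5k = 573.490272… → ⌈·⌉ = 574
j=7: r + 6k = 688.035727… → ⌈·⌉ = 689
j=8: r + 7k = 802.581181… → ⌈·⌉ = 803
j=9: r + 8k = 917.126636… → ⌈·⌉ = 918
j=10: r + 9k = 1031.672090… → ⌈·⌉ = 1032
j=11: r + 10k = 1146.217545… → ⌈·⌉ = 1147

1, 116, 230, 345, 459, 574, 689, 803, 918, 1032, 1147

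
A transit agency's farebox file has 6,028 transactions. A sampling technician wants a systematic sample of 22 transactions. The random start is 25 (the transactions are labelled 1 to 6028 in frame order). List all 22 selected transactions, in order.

25, 299, 573, 847, 1121, 1395, 1669, 1943, 2217, 2491, 2765, 3039, 3313, 3587, 3861, 4135, 4409, 4683, 4957, 5231, 5505, 5779

k = N/n = 6028/22 = 274
transaction 1: 25
transaction 2: 25 + 274 = 299
transaction 3: 299 + 274 = 573
transaction 4: 573 + 274 = 847
transaction 5: 847 + 274 = 1121
transaction 6: 1121 + 274 = 1395
transaction 7: 1395 + 274 = 1669
transaction 8: 1669 + 274 = 1943
transaction 9: 1943 + 274 = 2217
transaction 10: 2217 + 274 = 2491
transaction 11: 2491 + 274 = 2765
transaction 12: 2765 + 274 = 3039
transaction 13: 3039 + 274 = 3313
transaction 14: 3313 + 274 = 3587
transaction 15: 3587 + 274 = 3861
transaction 16: 3861 + 274 = 4135
transaction 17: 4135 + 274 = 4409
transaction 18: 4409 + 274 = 4683
transaction 19: 4683 + 274 = 4957
transaction 20: 4957 + 274 = 5231
transaction 21: 5231 + 274 = 5505
transaction 22: 5505 + 274 = 5779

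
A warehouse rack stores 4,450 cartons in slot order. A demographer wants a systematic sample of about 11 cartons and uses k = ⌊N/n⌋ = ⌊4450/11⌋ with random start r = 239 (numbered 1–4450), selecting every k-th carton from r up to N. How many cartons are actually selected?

11

k = ⌊4450/11⌋ = 404
Achieved size = ⌊(4450 − 239)/404⌋ + 1 = ⌊4211/404⌋ + 1 = 10 + 1 = 11
(last selection: 239 + 10×404 = 4279 ≤ 4450; next would be 4683 > 4450)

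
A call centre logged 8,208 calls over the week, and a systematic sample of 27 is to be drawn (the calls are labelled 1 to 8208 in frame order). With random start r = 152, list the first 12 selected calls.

152, 456, 760, 1064, 1368, 1672, 1976, 2280, 2584, 2888, 3192, 3496

k = N/n = 8208/27 = 304
call 1: 152
call 2: 152 + 304 = 456
call 3: 456 + 304 = 760
call 4: 760 + 304 = 1064
call 5: 1064 + 304 = 1368
call 6: 1368 + 304 = 1672
call 7: 1672 + 304 = 1976
call 8: 1976 + 304 = 2280
call 9: 2280 + 304 = 2584
call 10: 2584 + 304 = 2888
call 11: 2888 + 304 = 3192
call 12: 3192 + 304 = 3496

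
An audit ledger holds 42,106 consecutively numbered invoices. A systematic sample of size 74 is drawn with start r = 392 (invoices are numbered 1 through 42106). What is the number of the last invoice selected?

k = 42106/74 = 569
74th selection = r + (74−1)·k = 392 + 73×569 = 392 + 41537 = 41929

41929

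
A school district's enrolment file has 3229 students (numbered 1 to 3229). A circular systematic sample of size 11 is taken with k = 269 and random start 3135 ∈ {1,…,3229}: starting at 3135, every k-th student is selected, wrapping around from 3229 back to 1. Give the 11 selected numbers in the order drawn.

3135, 175, 444, 713, 982, 1251, 1520, 1789, 2058, 2327, 2596

Selection 1: 3135
Selection 2: 3135 + 269 = 3404 → 3404 − 3229 = 175
Selection 3: 175 + 269 = 444
Selection 4: 444 + 269 = 713
Selection 5: 713 + 269 = 982
Selection 6: 982 + 269 = 1251
Selection 7: 1251 + 269 = 1520
Selection 8: 1520 + 269 = 1789
Selection 9: 1789 + 269 = 2058
Selection 10: 2058 + 269 = 2327
Selection 11: 2327 + 269 = 2596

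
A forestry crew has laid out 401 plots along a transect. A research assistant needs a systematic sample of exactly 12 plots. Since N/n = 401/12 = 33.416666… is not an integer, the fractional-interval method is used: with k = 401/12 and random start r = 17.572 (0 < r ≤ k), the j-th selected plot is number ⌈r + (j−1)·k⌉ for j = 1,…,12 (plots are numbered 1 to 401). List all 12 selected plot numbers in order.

18, 51, 85, 118, 152, 185, 219, 252, 285, 319, 352, 386

j=1: r + 0k = 17.572 → ⌈·⌉ = 18
j=2: r + 1k = 50.988666… → ⌈·⌉ = 51
j=3: r + 2k = 84.405333… → ⌈·⌉ = 85
j=4: r + 3k = 117.822 → ⌈·⌉ = 118
j=5: r + 4k = 151.238666… → ⌈·⌉ = 152
j=6: r + 5k = 184.655333… → ⌈·⌉ = 185
j=7: r + 6k = 218.072 → ⌈·⌉ = 219
j=8: r + 7k = 251.488666… → ⌈·⌉ = 252
j=9: r + 8k = 284.905333… → ⌈·⌉ = 285
j=10: r + 9k = 318.322 → ⌈·⌉ = 319
j=11: r + 10k = 351.738666… → ⌈·⌉ = 352
j=12: r + 11k = 385.155333… → ⌈·⌉ = 386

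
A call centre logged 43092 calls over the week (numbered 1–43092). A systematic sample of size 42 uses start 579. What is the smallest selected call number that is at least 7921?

8787

k = 43092/42 = 1026
Steps past start: ⌈(7921 − 579)/1026⌉ = ⌈7342/1026⌉ = 8
Selected call: 579 + 8×1026 = 8787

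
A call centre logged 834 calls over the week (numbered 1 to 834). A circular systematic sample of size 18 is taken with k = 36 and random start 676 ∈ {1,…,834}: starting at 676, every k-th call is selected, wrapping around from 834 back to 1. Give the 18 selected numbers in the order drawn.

676, 712, 748, 784, 820, 22, 58, 94, 130, 166, 202, 238, 274, 310, 346, 382, 418, 454

Selection 1: 676
Selection 2: 676 + 36 = 712
Selection 3: 712 + 36 = 748
Selection 4: 748 + 36 = 784
Selection 5: 784 + 36 = 820
Selection 6: 820 + 36 = 856 → 856 − 834 = 22
Selection 7: 22 + 36 = 58
Selection 8: 58 + 36 = 94
Selection 9: 94 + 36 = 130
Selection 10: 130 + 36 = 166
Selection 11: 166 + 36 = 202
Selection 12: 202 + 36 = 238
Selection 13: 238 + 36 = 274
Selection 14: 274 + 36 = 310
Selection 15: 310 + 36 = 346
Selection 16: 346 + 36 = 382
Selection 17: 382 + 36 = 418
Selection 18: 418 + 36 = 454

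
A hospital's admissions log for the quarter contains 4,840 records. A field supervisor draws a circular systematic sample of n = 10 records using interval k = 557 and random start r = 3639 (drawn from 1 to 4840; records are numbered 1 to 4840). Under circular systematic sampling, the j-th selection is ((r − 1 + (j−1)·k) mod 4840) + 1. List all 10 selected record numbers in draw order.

3639, 4196, 4753, 470, 1027, 1584, 2141, 2698, 3255, 3812

Selection 1: 3639
Selection 2: 3639 + 557 = 4196
Selection 3: 4196 + 557 = 4753
Selection 4: 4753 + 557 = 5310 → 5310 − 4840 = 470
Selection 5: 470 + 557 = 1027
Selection 6: 1027 + 557 = 1584
Selection 7: 1584 + 557 = 2141
Selection 8: 2141 + 557 = 2698
Selection 9: 2698 + 557 = 3255
Selection 10: 3255 + 557 = 3812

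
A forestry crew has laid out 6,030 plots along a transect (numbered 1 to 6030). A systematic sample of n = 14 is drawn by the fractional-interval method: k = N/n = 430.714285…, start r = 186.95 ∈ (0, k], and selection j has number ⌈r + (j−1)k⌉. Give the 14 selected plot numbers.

187, 618, 1049, 1480, 1910, 2341, 2772, 3202, 3633, 4064, 4495, 4925, 5356, 5787

j=1: r + 0k = 186.95 → ⌈·⌉ = 187
j=2: r + 1k = 617.664285… → ⌈·⌉ = 618
j=3: r + 2k = 1048.378571… → ⌈·⌉ = 1049
j=4: r + 3k = 1479.092857… → ⌈·⌉ = 1480
j=5: r + 4k = 1909.807142… → ⌈·⌉ = 1910
j=6: r + 5k = 2340.521428… → ⌈·⌉ = 2341
j=7: r + 6k = 2771.235714… → ⌈·⌉ = 2772
j=8: r + 7k = 3201.95 → ⌈·⌉ = 3202
j=9: r + 8k = 3632.664285… → ⌈·⌉ = 3633
j=10: r + 9k = 4063.378571… → ⌈·⌉ = 4064
j=11: r + 10k = 4494.092857… → ⌈·⌉ = 4495
j=12: r + 11k = 4924.807142… → ⌈·⌉ = 4925
j=13: r + 12k = 5355.521428… → ⌈·⌉ = 5356
j=14: r + 13k = 5786.235714… → ⌈·⌉ = 5787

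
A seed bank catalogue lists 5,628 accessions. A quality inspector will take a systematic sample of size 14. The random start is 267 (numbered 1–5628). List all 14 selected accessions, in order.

267, 669, 1071, 1473, 1875, 2277, 2679, 3081, 3483, 3885, 4287, 4689, 5091, 5493

k = N/n = 5628/14 = 402
accession 1: 267
accession 2: 267 + 402 = 669
accession 3: 669 + 402 = 1071
accession 4: 1071 + 402 = 1473
accession 5: 1473 + 402 = 1875
accession 6: 1875 + 402 = 2277
accession 7: 2277 + 402 = 2679
accession 8: 2679 + 402 = 3081
accession 9: 3081 + 402 = 3483
accession 10: 3483 + 402 = 3885
accession 11: 3885 + 402 = 4287
accession 12: 4287 + 402 = 4689
accession 13: 4689 + 402 = 5091
accession 14: 5091 + 402 = 5493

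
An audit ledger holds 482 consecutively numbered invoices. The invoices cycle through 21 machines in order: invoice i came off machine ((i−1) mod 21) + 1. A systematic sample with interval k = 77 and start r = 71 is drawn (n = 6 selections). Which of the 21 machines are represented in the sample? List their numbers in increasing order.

Consecutive selections differ by k = 77, so their machine numbers differ by 77 mod 21 = 14.
gcd(77, 21) = 7, so the sample visits 21/7 = 3 distinct residues mod 21.
Start 71 is machine 8; the machines hit are 1, 8, 15.

1, 8, 15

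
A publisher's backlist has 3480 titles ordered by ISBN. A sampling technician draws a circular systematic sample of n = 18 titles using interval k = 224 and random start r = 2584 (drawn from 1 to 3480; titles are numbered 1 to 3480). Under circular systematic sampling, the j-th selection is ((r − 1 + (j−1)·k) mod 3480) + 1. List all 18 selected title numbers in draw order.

Selection 1: 2584
Selection 2: 2584 + 224 = 2808
Selection 3: 2808 + 224 = 3032
Selection 4: 3032 + 224 = 3256
Selection 5: 3256 + 224 = 3480
Selection 6: 3480 + 224 = 3704 → 3704 − 3480 = 224
Selection 7: 224 + 224 = 448
Selection 8: 448 + 224 = 672
Selection 9: 672 + 224 = 896
Selection 10: 896 + 224 = 1120
Selection 11: 1120 + 224 = 1344
Selection 12: 1344 + 224 = 1568
Selection 13: 1568 + 224 = 1792
Selection 14: 1792 + 224 = 2016
Selection 15: 2016 + 224 = 2240
Selection 16: 2240 + 224 = 2464
Selection 17: 2464 + 224 = 2688
Selection 18: 2688 + 224 = 2912

2584, 2808, 3032, 3256, 3480, 224, 448, 672, 896, 1120, 1344, 1568, 1792, 2016, 2240, 2464, 2688, 2912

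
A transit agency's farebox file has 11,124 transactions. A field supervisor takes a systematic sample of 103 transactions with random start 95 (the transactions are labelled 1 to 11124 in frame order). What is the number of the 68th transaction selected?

7331

k = 11124/103 = 108
68th selection = r + (68−1)·k = 95 + 67×108 = 95 + 7236 = 7331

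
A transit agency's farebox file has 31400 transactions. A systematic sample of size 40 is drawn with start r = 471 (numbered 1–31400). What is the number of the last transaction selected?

k = 31400/40 = 785
40th selection = r + (40−1)·k = 471 + 39×785 = 471 + 30615 = 31086

31086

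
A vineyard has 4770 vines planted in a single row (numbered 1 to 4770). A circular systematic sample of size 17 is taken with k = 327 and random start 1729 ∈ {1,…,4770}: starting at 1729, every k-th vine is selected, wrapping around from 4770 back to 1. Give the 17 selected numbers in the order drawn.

1729, 2056, 2383, 2710, 3037, 3364, 3691, 4018, 4345, 4672, 229, 556, 883, 1210, 1537, 1864, 2191

Selection 1: 1729
Selection 2: 1729 + 327 = 2056
Selection 3: 2056 + 327 = 2383
Selection 4: 2383 + 327 = 2710
Selection 5: 2710 + 327 = 3037
Selection 6: 3037 + 327 = 3364
Selection 7: 3364 + 327 = 3691
Selection 8: 3691 + 327 = 4018
Selection 9: 4018 + 327 = 4345
Selection 10: 4345 + 327 = 4672
Selection 11: 4672 + 327 = 4999 → 4999 − 4770 = 229
Selection 12: 229 + 327 = 556
Selection 13: 556 + 327 = 883
Selection 14: 883 + 327 = 1210
Selection 15: 1210 + 327 = 1537
Selection 16: 1537 + 327 = 1864
Selection 17: 1864 + 327 = 2191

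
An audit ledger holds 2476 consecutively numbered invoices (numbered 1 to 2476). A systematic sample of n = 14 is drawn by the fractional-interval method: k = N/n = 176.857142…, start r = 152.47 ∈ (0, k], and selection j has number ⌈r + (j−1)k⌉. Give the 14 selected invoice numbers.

153, 330, 507, 684, 860, 1037, 1214, 1391, 1568, 1745, 1922, 2098, 2275, 2452

j=1: r + 0k = 152.47 → ⌈·⌉ = 153
j=2: r + 1k = 329.327142… → ⌈·⌉ = 330
j=3: r + 2k = 506.184285… → ⌈·⌉ = 507
j=4: r + 3k = 683.041428… → ⌈·⌉ = 684
j=5: r + 4k = 859.898571… → ⌈·⌉ = 860
j=6: r + 5k = 1036.755714… → ⌈·⌉ = 1037
j=7: r + 6k = 1213.612857… → ⌈·⌉ = 1214
j=8: r + 7k = 1390.47 → ⌈·⌉ = 1391
j=9: r + 8k = 1567.327142… → ⌈·⌉ = 1568
j=10: r + 9k = 1744.184285… → ⌈·⌉ = 1745
j=11: r + 10k = 1921.041428… → ⌈·⌉ = 1922
j=12: r + 11k = 2097.898571… → ⌈·⌉ = 2098
j=13: r + 12k = 2274.755714… → ⌈·⌉ = 2275
j=14: r + 13k = 2451.612857… → ⌈·⌉ = 2452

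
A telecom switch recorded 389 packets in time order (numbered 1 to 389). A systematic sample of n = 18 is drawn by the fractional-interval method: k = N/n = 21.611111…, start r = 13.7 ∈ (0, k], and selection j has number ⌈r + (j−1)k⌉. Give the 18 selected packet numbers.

j=1: r + 0k = 13.7 → ⌈·⌉ = 14
j=2: r + 1k = 35.311111… → ⌈·⌉ = 36
j=3: r + 2k = 56.922222… → ⌈·⌉ = 57
j=4: r + 3k = 78.533333… → ⌈·⌉ = 79
j=5: r + 4k = 100.144444… → ⌈·⌉ = 101
j=6: r + 5k = 121.755555… → ⌈·⌉ = 122
j=7: r + 6k = 143.366666… → ⌈·⌉ = 144
j=8: r + 7k = 164.977777… → ⌈·⌉ = 165
j=9: r + 8k = 186.588888… → ⌈·⌉ = 187
j=10: r + 9k = 208.2 → ⌈·⌉ = 209
j=11: r + 10k = 229.811111… → ⌈·⌉ = 230
j=12: r + 11k = 251.422222… → ⌈·⌉ = 252
j=13: r + 12k = 273.033333… → ⌈·⌉ = 274
j=14: r + 13k = 294.644444… → ⌈·⌉ = 295
j=15: r + 14k = 316.255555… → ⌈·⌉ = 317
j=16: r + 15k = 337.866666… → ⌈·⌉ = 338
j=17: r + 16k = 359.477777… → ⌈·⌉ = 360
j=18: r + 17k = 381.088888… → ⌈·⌉ = 382

14, 36, 57, 79, 101, 122, 144, 165, 187, 209, 230, 252, 274, 295, 317, 338, 360, 382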